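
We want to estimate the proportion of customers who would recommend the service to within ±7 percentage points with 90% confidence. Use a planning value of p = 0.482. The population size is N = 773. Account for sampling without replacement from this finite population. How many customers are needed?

n = 118

For a proportion with margin E = 0.07 at 90% confidence, z = 1.645.
n = p̂(1−p̂)(z/E)² = 0.482 × 0.518 × (1.645/0.07)² = 137.88 — call this n₀.
Finite-population correction with N = 773: n = n₀ / (1 + (n₀−1)/N) = 137.88 / 1.177 = 117.15
Round up: n = 118.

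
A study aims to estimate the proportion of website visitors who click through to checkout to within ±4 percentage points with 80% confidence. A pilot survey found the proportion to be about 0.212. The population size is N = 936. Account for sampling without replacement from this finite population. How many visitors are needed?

146

For a proportion with margin E = 0.04 at 80% confidence, z = 1.282.
n = p̂(1−p̂)(z/E)² = 0.212 × 0.788 × (1.282/0.04)² = 171.60 — call this n₀.
Finite-population correction with N = 936: n = n₀ / (1 + (n₀−1)/N) = 171.60 / 1.182 = 145.18
Round up: n = 146.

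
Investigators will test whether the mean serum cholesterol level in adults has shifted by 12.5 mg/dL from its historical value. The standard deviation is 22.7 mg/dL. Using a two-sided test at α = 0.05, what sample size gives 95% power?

For a one-sample z-test, n = ((z_{α/2} + z_β)·σ/δ)².
z_{α/2} = 1.960 (two-sided α = 0.05); z_β = 1.645 (power 95% → β = 0.05).
n = (3.605 × 22.7 / 12.5)² = 42.86
Round up: n = 43.

43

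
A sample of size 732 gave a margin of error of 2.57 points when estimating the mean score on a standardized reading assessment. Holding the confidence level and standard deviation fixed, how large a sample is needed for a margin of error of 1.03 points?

4558

Margin of error scales as 1/√n, so n₂ = n₁·(E₁/E₂)².
n₂ = 732 × (2.57/1.03)² = 732 × 6.226 = 4557.43
Round up: n₂ = 4558.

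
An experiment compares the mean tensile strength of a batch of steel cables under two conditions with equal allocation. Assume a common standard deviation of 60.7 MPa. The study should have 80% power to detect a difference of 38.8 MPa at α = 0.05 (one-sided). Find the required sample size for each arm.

For two equal groups, n per group = 2·((z_α + z_β)·σ/δ)².
z_α = 1.645; z_β = 0.842 (power 80%).
n = 2 × (2.487 × 60.7 / 38.8)² = 2 × 15.14 = 30.28
Round up: n = 31 per group.

31 per group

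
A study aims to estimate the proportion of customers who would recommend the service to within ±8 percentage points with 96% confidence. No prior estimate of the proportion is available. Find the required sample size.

For a proportion with margin E = 0.08 at 96% confidence, z = 2.054.
With no prior estimate, use p = 0.5, which maximizes p(1−p) at 0.25.
n = 0.25 × (z/E)² = 0.25 × (2.054/0.08)² = 164.80
Round up: n = 165.

165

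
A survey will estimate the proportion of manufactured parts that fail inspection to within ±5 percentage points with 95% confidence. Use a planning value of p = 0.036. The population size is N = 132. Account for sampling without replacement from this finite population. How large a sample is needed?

For a proportion with margin E = 0.05 at 95% confidence, z = 1.960.
n = p̂(1−p̂)(z/E)² = 0.036 × 0.964 × (1.960/0.05)² = 53.33 — call this n₀.
Finite-population correction with N = 132: n = n₀ / (1 + (n₀−1)/N) = 53.33 / 1.396 = 38.20
Round up: n = 39.

n = 39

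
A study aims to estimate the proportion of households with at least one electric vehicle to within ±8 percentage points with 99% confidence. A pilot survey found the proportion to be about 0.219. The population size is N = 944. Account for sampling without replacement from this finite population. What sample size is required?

For a proportion with margin E = 0.08 at 99% confidence, z = 2.576.
n = p̂(1−p̂)(z/E)² = 0.219 × 0.781 × (2.576/0.08)² = 177.34 — call this n₀.
Finite-population correction with N = 944: n = n₀ / (1 + (n₀−1)/N) = 177.34 / 1.187 = 149.40
Round up: n = 150.

150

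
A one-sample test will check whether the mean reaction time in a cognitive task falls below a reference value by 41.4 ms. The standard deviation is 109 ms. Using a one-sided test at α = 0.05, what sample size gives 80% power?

43

For a one-sample z-test, n = ((z_α + z_β)·σ/δ)².
z_α = 1.645 (one-sided α = 0.05); z_β = 0.842 (power 80% → β = 0.2).
n = (2.487 × 109 / 41.4)² = 42.87
Round up: n = 43.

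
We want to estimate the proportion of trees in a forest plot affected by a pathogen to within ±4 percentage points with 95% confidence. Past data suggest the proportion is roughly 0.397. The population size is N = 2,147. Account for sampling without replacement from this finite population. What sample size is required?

n = 454

For a proportion with margin E = 0.04 at 95% confidence, z = 1.960.
n = p̂(1−p̂)(z/E)² = 0.397 × 0.603 × (1.960/0.04)² = 574.78 — call this n₀.
Finite-population correction with N = 2,147: n = n₀ / (1 + (n₀−1)/N) = 574.78 / 1.267 = 453.65
Round up: n = 454.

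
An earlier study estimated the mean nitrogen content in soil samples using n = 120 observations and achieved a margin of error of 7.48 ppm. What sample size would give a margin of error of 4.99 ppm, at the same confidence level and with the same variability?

n = 270

Margin of error scales as 1/√n, so n₂ = n₁·(E₁/E₂)².
n₂ = 120 × (7.48/4.99)² = 120 × 2.247 = 269.64
Round up: n₂ = 270.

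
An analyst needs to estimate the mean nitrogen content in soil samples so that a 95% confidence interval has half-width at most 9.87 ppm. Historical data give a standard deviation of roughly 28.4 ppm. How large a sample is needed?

32

For a mean, the margin of error is E = z·σ/√n, so n = (zσ/E)².
At 95% confidence, z = 1.960.
n = (1.960 × 28.4 / 9.87)² = 31.81
Round up: n = 32.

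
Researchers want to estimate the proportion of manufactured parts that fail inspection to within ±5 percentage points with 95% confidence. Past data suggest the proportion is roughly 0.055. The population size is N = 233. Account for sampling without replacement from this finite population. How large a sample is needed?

For a proportion with margin E = 0.05 at 95% confidence, z = 1.960.
n = p̂(1−p̂)(z/E)² = 0.055 × 0.945 × (1.960/0.05)² = 79.87 — call this n₀.
Finite-population correction with N = 233: n = n₀ / (1 + (n₀−1)/N) = 79.87 / 1.338 = 59.69
Round up: n = 60.

60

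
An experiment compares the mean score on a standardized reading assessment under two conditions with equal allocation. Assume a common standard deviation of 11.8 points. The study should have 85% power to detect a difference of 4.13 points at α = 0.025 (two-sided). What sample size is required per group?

176 per group

For two equal groups, n per group = 2·((z_{α/2} + z_β)·σ/δ)².
z_{α/2} = 2.241; z_β = 1.036 (power 85%).
n = 2 × (3.277 × 11.8 / 4.13)² = 2 × 87.66 = 175.32
Round up: n = 176 per group.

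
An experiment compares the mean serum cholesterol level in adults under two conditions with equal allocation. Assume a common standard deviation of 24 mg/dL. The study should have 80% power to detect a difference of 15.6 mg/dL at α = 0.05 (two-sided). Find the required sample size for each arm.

38 per group

For two equal groups, n per group = 2·((z_{α/2} + z_β)·σ/δ)².
z_{α/2} = 1.960; z_β = 0.842 (power 80%).
n = 2 × (2.802 × 24 / 15.6)² = 2 × 18.58 = 37.16
Round up: n = 38 per group.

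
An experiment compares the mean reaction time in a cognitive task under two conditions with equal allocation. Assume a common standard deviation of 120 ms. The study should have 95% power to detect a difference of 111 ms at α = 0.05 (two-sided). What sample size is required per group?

For two equal groups, n per group = 2·((z_{α/2} + z_β)·σ/δ)².
z_{α/2} = 1.960; z_β = 1.645 (power 95%).
n = 2 × (3.605 × 120 / 111)² = 2 × 15.19 = 30.38
Round up: n = 31 per group.

31 per group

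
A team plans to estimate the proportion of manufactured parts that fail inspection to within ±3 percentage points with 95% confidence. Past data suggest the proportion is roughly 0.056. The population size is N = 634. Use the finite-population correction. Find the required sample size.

For a proportion with margin E = 0.03 at 95% confidence, z = 1.960.
n = p̂(1−p̂)(z/E)² = 0.056 × 0.944 × (1.960/0.03)² = 225.65 — call this n₀.
Finite-population correction with N = 634: n = n₀ / (1 + (n₀−1)/N) = 225.65 / 1.354 = 166.65
Round up: n = 167.

n = 167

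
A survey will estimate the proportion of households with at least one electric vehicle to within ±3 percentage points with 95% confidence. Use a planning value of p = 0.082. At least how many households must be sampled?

For a proportion with margin E = 0.03 at 95% confidence, z = 1.960.
n = p̂(1−p̂)(z/E)² = 0.082 × 0.918 × (1.960/0.03)² = 321.31
Round up: n = 322.

n = 322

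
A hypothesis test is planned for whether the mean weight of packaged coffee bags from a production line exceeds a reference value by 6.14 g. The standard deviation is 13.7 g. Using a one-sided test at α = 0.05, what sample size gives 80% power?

For a one-sample z-test, n = ((z_α + z_β)·σ/δ)².
z_α = 1.645 (one-sided α = 0.05); z_β = 0.842 (power 80% → β = 0.2).
n = (2.487 × 13.7 / 6.14)² = 30.79
Round up: n = 31.

31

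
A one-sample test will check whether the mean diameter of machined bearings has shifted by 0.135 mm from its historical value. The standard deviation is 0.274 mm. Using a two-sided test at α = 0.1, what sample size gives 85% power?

For a one-sample z-test, n = ((z_{α/2} + z_β)·σ/δ)².
z_{α/2} = 1.645 (two-sided α = 0.1); z_β = 1.036 (power 85% → β = 0.15).
n = (2.681 × 0.274 / 0.135)² = 29.61
Round up: n = 30.

n = 30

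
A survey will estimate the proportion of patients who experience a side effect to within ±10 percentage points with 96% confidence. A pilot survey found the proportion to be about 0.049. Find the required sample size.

20

For a proportion with margin E = 0.1 at 96% confidence, z = 2.054.
n = p̂(1−p̂)(z/E)² = 0.049 × 0.951 × (2.054/0.1)² = 19.66
Round up: n = 20.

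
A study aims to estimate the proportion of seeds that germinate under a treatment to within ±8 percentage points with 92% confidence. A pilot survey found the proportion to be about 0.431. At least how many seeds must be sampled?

For a proportion with margin E = 0.08 at 92% confidence, z = 1.751.
n = p̂(1−p̂)(z/E)² = 0.431 × 0.569 × (1.751/0.08)² = 117.48
Round up: n = 118.

118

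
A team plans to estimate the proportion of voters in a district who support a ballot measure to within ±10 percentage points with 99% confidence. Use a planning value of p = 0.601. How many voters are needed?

160

For a proportion with margin E = 0.1 at 99% confidence, z = 2.576.
n = p̂(1−p̂)(z/E)² = 0.601 × 0.399 × (2.576/0.1)² = 159.13
Round up: n = 160.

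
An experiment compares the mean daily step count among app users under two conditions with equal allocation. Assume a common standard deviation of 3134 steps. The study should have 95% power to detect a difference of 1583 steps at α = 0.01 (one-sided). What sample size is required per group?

124 per group

For two equal groups, n per group = 2·((z_α + z_β)·σ/δ)².
z_α = 2.326; z_β = 1.645 (power 95%).
n = 2 × (3.971 × 3134 / 1583)² = 2 × 61.81 = 123.62
Round up: n = 124 per group.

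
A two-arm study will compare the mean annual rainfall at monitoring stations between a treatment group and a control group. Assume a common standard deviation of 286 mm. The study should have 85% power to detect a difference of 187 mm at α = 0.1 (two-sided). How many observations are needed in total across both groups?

68 total

For two equal groups, n per group = 2·((z_{α/2} + z_β)·σ/δ)².
z_{α/2} = 1.645; z_β = 1.036 (power 85%).
n = 2 × (2.681 × 286 / 187)² = 2 × 16.81 = 33.62
Round up: n = 34 per group.
Total across both groups: 2 × 34 = 68.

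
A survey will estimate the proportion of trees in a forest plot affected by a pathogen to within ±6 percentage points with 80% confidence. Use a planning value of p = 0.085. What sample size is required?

36

For a proportion with margin E = 0.06 at 80% confidence, z = 1.282.
n = p̂(1−p̂)(z/E)² = 0.085 × 0.915 × (1.282/0.06)² = 35.51
Round up: n = 36.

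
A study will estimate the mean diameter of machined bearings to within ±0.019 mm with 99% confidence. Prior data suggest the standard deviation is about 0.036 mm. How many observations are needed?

24

For a mean, the margin of error is E = z·σ/√n, so n = (zσ/E)².
At 99% confidence, z = 2.576.
n = (2.576 × 0.036 / 0.019)² = 23.82
Round up: n = 24.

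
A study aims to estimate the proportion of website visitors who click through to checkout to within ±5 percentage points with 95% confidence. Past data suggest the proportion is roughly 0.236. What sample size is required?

278

For a proportion with margin E = 0.05 at 95% confidence, z = 1.960.
n = p̂(1−p̂)(z/E)² = 0.236 × 0.764 × (1.960/0.05)² = 277.06
Round up: n = 278.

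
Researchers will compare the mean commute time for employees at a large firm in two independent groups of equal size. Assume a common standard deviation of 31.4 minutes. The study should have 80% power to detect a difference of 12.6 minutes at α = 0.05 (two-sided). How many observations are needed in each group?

98 per group

For two equal groups, n per group = 2·((z_{α/2} + z_β)·σ/δ)².
z_{α/2} = 1.960; z_β = 0.842 (power 80%).
n = 2 × (2.802 × 31.4 / 12.6)² = 2 × 48.76 = 97.52
Round up: n = 98 per group.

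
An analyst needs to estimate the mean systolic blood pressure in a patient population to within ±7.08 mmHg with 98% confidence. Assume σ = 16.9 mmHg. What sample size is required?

For a mean, the margin of error is E = z·σ/√n, so n = (zσ/E)².
At 98% confidence, z = 2.326.
n = (2.326 × 16.9 / 7.08)² = 30.83
Round up: n = 31.

31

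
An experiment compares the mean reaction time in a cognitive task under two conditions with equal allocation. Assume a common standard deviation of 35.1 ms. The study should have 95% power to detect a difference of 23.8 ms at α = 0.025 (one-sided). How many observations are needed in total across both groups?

For two equal groups, n per group = 2·((z_α + z_β)·σ/δ)².
z_α = 1.960; z_β = 1.645 (power 95%).
n = 2 × (3.605 × 35.1 / 23.8)² = 2 × 28.27 = 56.54
Round up: n = 57 per group.
Total across both groups: 2 × 57 = 114.

114 total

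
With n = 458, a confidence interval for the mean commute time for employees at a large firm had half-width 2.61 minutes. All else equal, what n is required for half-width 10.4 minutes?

Margin of error scales as 1/√n, so n₂ = n₁·(E₁/E₂)².
n₂ = 458 × (2.61/10.4)² = 458 × 0.06298 = 28.84
Round up: n₂ = 29.

n = 29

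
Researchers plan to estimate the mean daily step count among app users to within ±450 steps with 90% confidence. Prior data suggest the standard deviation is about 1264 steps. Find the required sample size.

For a mean, the margin of error is E = z·σ/√n, so n = (zσ/E)².
At 90% confidence, z = 1.645.
n = (1.645 × 1264 / 450)² = 21.35
Round up: n = 22.

22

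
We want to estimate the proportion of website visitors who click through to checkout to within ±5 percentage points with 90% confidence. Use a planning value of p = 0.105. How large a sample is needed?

n = 102

For a proportion with margin E = 0.05 at 90% confidence, z = 1.645.
n = p̂(1−p̂)(z/E)² = 0.105 × 0.895 × (1.645/0.05)² = 101.72
Round up: n = 102.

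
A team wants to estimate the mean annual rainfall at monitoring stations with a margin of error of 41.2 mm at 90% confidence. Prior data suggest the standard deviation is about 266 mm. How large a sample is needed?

113

For a mean, the margin of error is E = z·σ/√n, so n = (zσ/E)².
At 90% confidence, z = 1.645.
n = (1.645 × 266 / 41.2)² = 112.80
Round up: n = 113.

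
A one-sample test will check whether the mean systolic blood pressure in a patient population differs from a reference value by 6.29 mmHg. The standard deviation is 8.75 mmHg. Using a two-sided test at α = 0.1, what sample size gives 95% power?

For a one-sample z-test, n = ((z_{α/2} + z_β)·σ/δ)².
z_{α/2} = 1.645 (two-sided α = 0.1); z_β = 1.645 (power 95% → β = 0.05).
n = (3.290 × 8.75 / 6.29)² = 20.95
Round up: n = 21.

21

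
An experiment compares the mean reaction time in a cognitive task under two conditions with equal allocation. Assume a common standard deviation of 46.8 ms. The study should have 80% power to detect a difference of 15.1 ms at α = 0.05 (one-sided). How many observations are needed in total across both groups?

For two equal groups, n per group = 2·((z_α + z_β)·σ/δ)².
z_α = 1.645; z_β = 0.842 (power 80%).
n = 2 × (2.487 × 46.8 / 15.1)² = 2 × 59.41 = 118.82
Round up: n = 119 per group.
Total across both groups: 2 × 119 = 238.

238 total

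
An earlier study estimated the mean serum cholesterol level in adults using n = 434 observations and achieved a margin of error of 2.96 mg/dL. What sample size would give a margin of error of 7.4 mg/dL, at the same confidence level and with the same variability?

Margin of error scales as 1/√n, so n₂ = n₁·(E₁/E₂)².
n₂ = 434 × (2.96/7.4)² = 434 × 0.16 = 69.44
Round up: n₂ = 70.

70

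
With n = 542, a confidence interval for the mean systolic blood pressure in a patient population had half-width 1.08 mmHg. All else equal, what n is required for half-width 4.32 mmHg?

Margin of error scales as 1/√n, so n₂ = n₁·(E₁/E₂)².
n₂ = 542 × (1.08/4.32)² = 542 × 0.0625 = 33.88
Round up: n₂ = 34.

34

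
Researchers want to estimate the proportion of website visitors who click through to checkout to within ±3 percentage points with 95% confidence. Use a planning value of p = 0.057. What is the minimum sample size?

230

For a proportion with margin E = 0.03 at 95% confidence, z = 1.960.
n = p̂(1−p̂)(z/E)² = 0.057 × 0.943 × (1.960/0.03)² = 229.43
Round up: n = 230.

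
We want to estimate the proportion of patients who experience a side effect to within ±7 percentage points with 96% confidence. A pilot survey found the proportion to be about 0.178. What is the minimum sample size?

For a proportion with margin E = 0.07 at 96% confidence, z = 2.054.
n = p̂(1−p̂)(z/E)² = 0.178 × 0.822 × (2.054/0.07)² = 125.98
Round up: n = 126.

n = 126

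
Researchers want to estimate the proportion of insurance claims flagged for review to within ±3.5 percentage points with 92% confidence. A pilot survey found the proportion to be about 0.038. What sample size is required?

92

For a proportion with margin E = 0.035 at 92% confidence, z = 1.751.
n = p̂(1−p̂)(z/E)² = 0.038 × 0.962 × (1.751/0.035)² = 91.49
Round up: n = 92.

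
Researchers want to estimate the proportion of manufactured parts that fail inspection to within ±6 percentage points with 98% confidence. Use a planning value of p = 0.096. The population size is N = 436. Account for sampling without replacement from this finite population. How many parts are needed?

For a proportion with margin E = 0.06 at 98% confidence, z = 2.326.
n = p̂(1−p̂)(z/E)² = 0.096 × 0.904 × (2.326/0.06)² = 130.42 — call this n₀.
Finite-population correction with N = 436: n = n₀ / (1 + (n₀−1)/N) = 130.42 / 1.297 = 100.56
Round up: n = 101.

101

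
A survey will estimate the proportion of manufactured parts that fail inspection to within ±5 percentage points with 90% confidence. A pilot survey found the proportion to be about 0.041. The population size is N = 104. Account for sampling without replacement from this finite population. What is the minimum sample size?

For a proportion with margin E = 0.05 at 90% confidence, z = 1.645.
n = p̂(1−p̂)(z/E)² = 0.041 × 0.959 × (1.645/0.05)² = 42.56 — call this n₀.
Finite-population correction with N = 104: n = n₀ / (1 + (n₀−1)/N) = 42.56 / 1.4 = 30.40
Round up: n = 31.

31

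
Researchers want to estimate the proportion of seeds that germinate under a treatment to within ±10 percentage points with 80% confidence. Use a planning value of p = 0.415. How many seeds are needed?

For a proportion with margin E = 0.1 at 80% confidence, z = 1.282.
n = p̂(1−p̂)(z/E)² = 0.415 × 0.585 × (1.282/0.1)² = 39.90
Round up: n = 40.

40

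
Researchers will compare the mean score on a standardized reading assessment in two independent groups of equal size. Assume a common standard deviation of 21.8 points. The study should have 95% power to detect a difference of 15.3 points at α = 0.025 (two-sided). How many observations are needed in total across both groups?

For two equal groups, n per group = 2·((z_{α/2} + z_β)·σ/δ)².
z_{α/2} = 2.241; z_β = 1.645 (power 95%).
n = 2 × (3.886 × 21.8 / 15.3)² = 2 × 30.66 = 61.32
Round up: n = 62 per group.
Total across both groups: 2 × 62 = 124.

124 total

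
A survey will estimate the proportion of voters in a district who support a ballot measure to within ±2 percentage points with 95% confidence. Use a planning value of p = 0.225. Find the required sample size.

For a proportion with margin E = 0.02 at 95% confidence, z = 1.960.
n = p̂(1−p̂)(z/E)² = 0.225 × 0.775 × (1.960/0.02)² = 1674.70
Round up: n = 1675.

1675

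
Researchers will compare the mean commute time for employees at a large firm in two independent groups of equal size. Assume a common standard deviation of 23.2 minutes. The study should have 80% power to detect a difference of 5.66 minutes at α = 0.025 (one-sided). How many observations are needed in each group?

For two equal groups, n per group = 2·((z_α + z_β)·σ/δ)².
z_α = 1.960; z_β = 0.842 (power 80%).
n = 2 × (2.802 × 23.2 / 5.66)² = 2 × 131.91 = 263.82
Round up: n = 264 per group.

264 per group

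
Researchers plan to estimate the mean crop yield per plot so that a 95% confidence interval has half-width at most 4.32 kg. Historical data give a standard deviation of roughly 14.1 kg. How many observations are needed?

For a mean, the margin of error is E = z·σ/√n, so n = (zσ/E)².
At 95% confidence, z = 1.960.
n = (1.960 × 14.1 / 4.32)² = 40.92
Round up: n = 41.

41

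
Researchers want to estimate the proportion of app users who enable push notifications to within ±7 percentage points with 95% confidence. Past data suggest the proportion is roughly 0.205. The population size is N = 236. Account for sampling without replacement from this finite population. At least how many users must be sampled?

84

For a proportion with margin E = 0.07 at 95% confidence, z = 1.960.
n = p̂(1−p̂)(z/E)² = 0.205 × 0.795 × (1.960/0.07)² = 127.77 — call this n₀.
Finite-population correction with N = 236: n = n₀ / (1 + (n₀−1)/N) = 127.77 / 1.537 = 83.13
Round up: n = 84.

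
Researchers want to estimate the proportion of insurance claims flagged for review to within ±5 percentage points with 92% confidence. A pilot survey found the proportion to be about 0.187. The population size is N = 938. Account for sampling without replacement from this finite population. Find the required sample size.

For a proportion with margin E = 0.05 at 92% confidence, z = 1.751.
n = p̂(1−p̂)(z/E)² = 0.187 × 0.813 × (1.751/0.05)² = 186.45 — call this n₀.
Finite-population correction with N = 938: n = n₀ / (1 + (n₀−1)/N) = 186.45 / 1.198 = 155.63
Round up: n = 156.

156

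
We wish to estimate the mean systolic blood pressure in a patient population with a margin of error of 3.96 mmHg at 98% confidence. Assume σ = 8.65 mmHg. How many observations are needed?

For a mean, the margin of error is E = z·σ/√n, so n = (zσ/E)².
At 98% confidence, z = 2.326.
n = (2.326 × 8.65 / 3.96)² = 25.81
Round up: n = 26.

26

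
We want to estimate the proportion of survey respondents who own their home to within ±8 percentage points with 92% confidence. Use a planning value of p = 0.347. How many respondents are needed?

For a proportion with margin E = 0.08 at 92% confidence, z = 1.751.
n = p̂(1−p̂)(z/E)² = 0.347 × 0.653 × (1.751/0.08)² = 108.55
Round up: n = 109.

109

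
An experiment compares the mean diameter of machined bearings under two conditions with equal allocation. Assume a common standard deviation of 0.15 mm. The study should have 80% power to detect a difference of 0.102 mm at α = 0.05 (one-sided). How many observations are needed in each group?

27 per group

For two equal groups, n per group = 2·((z_α + z_β)·σ/δ)².
z_α = 1.645; z_β = 0.842 (power 80%).
n = 2 × (2.487 × 0.15 / 0.102)² = 2 × 13.38 = 26.76
Round up: n = 27 per group.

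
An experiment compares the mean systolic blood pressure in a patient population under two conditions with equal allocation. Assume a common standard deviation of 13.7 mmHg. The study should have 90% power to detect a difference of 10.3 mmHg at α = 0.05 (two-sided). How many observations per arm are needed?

38 per group

For two equal groups, n per group = 2·((z_{α/2} + z_β)·σ/δ)².
z_{α/2} = 1.960; z_β = 1.282 (power 90%).
n = 2 × (3.242 × 13.7 / 10.3)² = 2 × 18.59 = 37.18
Round up: n = 38 per group.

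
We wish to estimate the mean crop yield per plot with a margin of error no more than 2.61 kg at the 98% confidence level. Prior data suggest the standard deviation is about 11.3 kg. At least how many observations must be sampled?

102

For a mean, the margin of error is E = z·σ/√n, so n = (zσ/E)².
At 98% confidence, z = 2.326.
n = (2.326 × 11.3 / 2.61)² = 101.41
Round up: n = 102.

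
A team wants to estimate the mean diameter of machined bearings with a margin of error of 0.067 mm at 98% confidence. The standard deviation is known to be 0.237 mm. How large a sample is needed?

68

For a mean, the margin of error is E = z·σ/√n, so n = (zσ/E)².
At 98% confidence, z = 2.326.
n = (2.326 × 0.237 / 0.067)² = 67.70
Round up: n = 68.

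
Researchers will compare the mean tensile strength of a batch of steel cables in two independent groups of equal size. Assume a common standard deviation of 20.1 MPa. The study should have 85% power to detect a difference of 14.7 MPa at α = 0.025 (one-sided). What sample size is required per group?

34 per group

For two equal groups, n per group = 2·((z_α + z_β)·σ/δ)².
z_α = 1.960; z_β = 1.036 (power 85%).
n = 2 × (2.996 × 20.1 / 14.7)² = 2 × 16.78 = 33.56
Round up: n = 34 per group.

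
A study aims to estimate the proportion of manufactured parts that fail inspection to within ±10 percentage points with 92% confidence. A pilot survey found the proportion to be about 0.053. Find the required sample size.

For a proportion with margin E = 0.1 at 92% confidence, z = 1.751.
n = p̂(1−p̂)(z/E)² = 0.053 × 0.947 × (1.751/0.1)² = 15.39
Round up: n = 16.

16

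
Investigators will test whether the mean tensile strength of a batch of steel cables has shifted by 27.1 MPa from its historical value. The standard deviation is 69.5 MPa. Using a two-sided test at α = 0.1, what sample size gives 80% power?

For a one-sample z-test, n = ((z_{α/2} + z_β)·σ/δ)².
z_{α/2} = 1.645 (two-sided α = 0.1); z_β = 0.842 (power 80% → β = 0.2).
n = (2.487 × 69.5 / 27.1)² = 40.68
Round up: n = 41.

41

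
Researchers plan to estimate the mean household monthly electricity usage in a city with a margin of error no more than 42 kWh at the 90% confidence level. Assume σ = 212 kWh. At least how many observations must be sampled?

n = 69

For a mean, the margin of error is E = z·σ/√n, so n = (zσ/E)².
At 90% confidence, z = 1.645.
n = (1.645 × 212 / 42)² = 68.95
Round up: n = 69.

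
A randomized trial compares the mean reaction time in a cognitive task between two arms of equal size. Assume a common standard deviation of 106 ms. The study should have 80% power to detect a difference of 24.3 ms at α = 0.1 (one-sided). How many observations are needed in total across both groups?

344 total

For two equal groups, n per group = 2·((z_α + z_β)·σ/δ)².
z_α = 1.282; z_β = 0.842 (power 80%).
n = 2 × (2.124 × 106 / 24.3)² = 2 × 85.84 = 171.68
Round up: n = 172 per group.
Total across both groups: 2 × 172 = 344.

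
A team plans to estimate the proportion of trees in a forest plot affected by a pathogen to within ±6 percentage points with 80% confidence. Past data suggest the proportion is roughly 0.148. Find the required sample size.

58

For a proportion with margin E = 0.06 at 80% confidence, z = 1.282.
n = p̂(1−p̂)(z/E)² = 0.148 × 0.852 × (1.282/0.06)² = 57.57
Round up: n = 58.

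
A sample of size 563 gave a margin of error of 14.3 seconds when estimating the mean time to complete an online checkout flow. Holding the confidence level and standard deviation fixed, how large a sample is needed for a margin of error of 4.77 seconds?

5060

Margin of error scales as 1/√n, so n₂ = n₁·(E₁/E₂)².
n₂ = 563 × (14.3/4.77)² = 563 × 8.987 = 5059.68
Round up: n₂ = 5060.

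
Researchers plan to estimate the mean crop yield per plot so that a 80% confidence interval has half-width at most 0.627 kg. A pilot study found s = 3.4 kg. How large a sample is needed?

49

For a mean, the margin of error is E = z·σ/√n, so n = (zσ/E)².
At 80% confidence, z = 1.282.
n = (1.282 × 3.4 / 0.627)² = 48.33
Round up: n = 49.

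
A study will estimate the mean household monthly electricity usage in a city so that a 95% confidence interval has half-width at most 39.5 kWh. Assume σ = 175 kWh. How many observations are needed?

76

For a mean, the margin of error is E = z·σ/√n, so n = (zσ/E)².
At 95% confidence, z = 1.960.
n = (1.960 × 175 / 39.5)² = 75.40
Round up: n = 76.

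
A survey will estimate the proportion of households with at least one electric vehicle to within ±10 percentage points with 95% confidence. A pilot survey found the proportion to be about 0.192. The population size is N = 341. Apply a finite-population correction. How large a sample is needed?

For a proportion with margin E = 0.1 at 95% confidence, z = 1.960.
n = p̂(1−p̂)(z/E)² = 0.192 × 0.808 × (1.960/0.1)² = 59.60 — call this n₀.
Finite-population correction with N = 341: n = n₀ / (1 + (n₀−1)/N) = 59.60 / 1.172 = 50.85
Round up: n = 51.

51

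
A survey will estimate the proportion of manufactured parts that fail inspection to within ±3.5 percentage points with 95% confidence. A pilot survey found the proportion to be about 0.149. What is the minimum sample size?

For a proportion with margin E = 0.035 at 95% confidence, z = 1.960.
n = p̂(1−p̂)(z/E)² = 0.149 × 0.851 × (1.960/0.035)² = 397.64
Round up: n = 398.

398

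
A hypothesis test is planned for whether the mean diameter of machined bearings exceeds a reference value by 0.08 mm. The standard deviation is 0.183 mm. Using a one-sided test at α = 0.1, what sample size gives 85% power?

29

For a one-sample z-test, n = ((z_α + z_β)·σ/δ)².
z_α = 1.282 (one-sided α = 0.1); z_β = 1.036 (power 85% → β = 0.15).
n = (2.318 × 0.183 / 0.08)² = 28.12
Round up: n = 29.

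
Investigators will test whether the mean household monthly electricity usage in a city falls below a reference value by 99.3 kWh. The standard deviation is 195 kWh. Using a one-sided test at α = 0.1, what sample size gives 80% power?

n = 18

For a one-sample z-test, n = ((z_α + z_β)·σ/δ)².
z_α = 1.282 (one-sided α = 0.1); z_β = 0.842 (power 80% → β = 0.2).
n = (2.124 × 195 / 99.3)² = 17.40
Round up: n = 18.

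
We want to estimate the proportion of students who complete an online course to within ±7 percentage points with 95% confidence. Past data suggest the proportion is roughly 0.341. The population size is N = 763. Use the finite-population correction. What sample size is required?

For a proportion with margin E = 0.07 at 95% confidence, z = 1.960.
n = p̂(1−p̂)(z/E)² = 0.341 × 0.659 × (1.960/0.07)² = 176.18 — call this n₀.
Finite-population correction with N = 763: n = n₀ / (1 + (n₀−1)/N) = 176.18 / 1.23 = 143.24
Round up: n = 144.

n = 144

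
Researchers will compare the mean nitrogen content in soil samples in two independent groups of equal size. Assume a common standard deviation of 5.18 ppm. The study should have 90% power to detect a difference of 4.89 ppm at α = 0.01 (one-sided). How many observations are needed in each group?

30 per group

For two equal groups, n per group = 2·((z_α + z_β)·σ/δ)².
z_α = 2.326; z_β = 1.282 (power 90%).
n = 2 × (3.608 × 5.18 / 4.89)² = 2 × 14.61 = 29.22
Round up: n = 30 per group.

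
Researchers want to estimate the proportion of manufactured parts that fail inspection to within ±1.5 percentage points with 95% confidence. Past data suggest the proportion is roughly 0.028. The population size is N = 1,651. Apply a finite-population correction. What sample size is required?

For a proportion with margin E = 0.015 at 95% confidence, z = 1.960.
n = p̂(1−p̂)(z/E)² = 0.028 × 0.972 × (1.960/0.015)² = 464.68 — call this n₀.
Finite-population correction with N = 1,651: n = n₀ / (1 + (n₀−1)/N) = 464.68 / 1.281 = 362.75
Round up: n = 363.

363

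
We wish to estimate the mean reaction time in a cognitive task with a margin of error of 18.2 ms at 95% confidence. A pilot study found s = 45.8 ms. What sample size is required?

25

For a mean, the margin of error is E = z·σ/√n, so n = (zσ/E)².
At 95% confidence, z = 1.960.
n = (1.960 × 45.8 / 18.2)² = 24.33
Round up: n = 25.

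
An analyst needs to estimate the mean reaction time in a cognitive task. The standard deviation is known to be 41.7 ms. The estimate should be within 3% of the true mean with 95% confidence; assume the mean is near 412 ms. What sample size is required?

For a mean, the margin of error is E = z·σ/√n, so n = (zσ/E)².
At 95% confidence, z = 1.960.
E = 3% of 412 = 12.36 ms.
n = (1.960 × 41.7 / 12.36)² = 43.73
Round up: n = 44.

44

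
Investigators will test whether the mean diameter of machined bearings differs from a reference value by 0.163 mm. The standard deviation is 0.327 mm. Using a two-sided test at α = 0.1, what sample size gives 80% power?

For a one-sample z-test, n = ((z_{α/2} + z_β)·σ/δ)².
z_{α/2} = 1.645 (two-sided α = 0.1); z_β = 0.842 (power 80% → β = 0.2).
n = (2.487 × 0.327 / 0.163)² = 24.89
Round up: n = 25.

n = 25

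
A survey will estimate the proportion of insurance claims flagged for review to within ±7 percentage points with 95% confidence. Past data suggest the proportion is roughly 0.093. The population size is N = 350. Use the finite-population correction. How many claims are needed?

n = 56

For a proportion with margin E = 0.07 at 95% confidence, z = 1.960.
n = p̂(1−p̂)(z/E)² = 0.093 × 0.907 × (1.960/0.07)² = 66.13 — call this n₀.
Finite-population correction with N = 350: n = n₀ / (1 + (n₀−1)/N) = 66.13 / 1.186 = 55.76
Round up: n = 56.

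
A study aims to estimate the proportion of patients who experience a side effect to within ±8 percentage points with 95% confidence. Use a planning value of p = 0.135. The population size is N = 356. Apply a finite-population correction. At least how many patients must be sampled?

For a proportion with margin E = 0.08 at 95% confidence, z = 1.960.
n = p̂(1−p̂)(z/E)² = 0.135 × 0.865 × (1.960/0.08)² = 70.09 — call this n₀.
Finite-population correction with N = 356: n = n₀ / (1 + (n₀−1)/N) = 70.09 / 1.194 = 58.70
Round up: n = 59.

59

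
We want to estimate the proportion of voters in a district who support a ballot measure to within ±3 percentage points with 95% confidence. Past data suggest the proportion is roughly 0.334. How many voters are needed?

950

For a proportion with margin E = 0.03 at 95% confidence, z = 1.960.
n = p̂(1−p̂)(z/E)² = 0.334 × 0.666 × (1.960/0.03)² = 949.49
Round up: n = 950.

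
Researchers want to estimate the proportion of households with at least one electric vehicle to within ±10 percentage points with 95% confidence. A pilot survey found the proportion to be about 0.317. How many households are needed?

For a proportion with margin E = 0.1 at 95% confidence, z = 1.960.
n = p̂(1−p̂)(z/E)² = 0.317 × 0.683 × (1.960/0.1)² = 83.17
Round up: n = 84.

n = 84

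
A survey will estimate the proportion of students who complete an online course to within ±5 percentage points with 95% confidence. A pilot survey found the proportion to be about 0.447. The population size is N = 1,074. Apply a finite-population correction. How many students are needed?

281

For a proportion with margin E = 0.05 at 95% confidence, z = 1.960.
n = p̂(1−p̂)(z/E)² = 0.447 × 0.553 × (1.960/0.05)² = 379.84 — call this n₀.
Finite-population correction with N = 1,074: n = n₀ / (1 + (n₀−1)/N) = 379.84 / 1.353 = 280.74
Round up: n = 281.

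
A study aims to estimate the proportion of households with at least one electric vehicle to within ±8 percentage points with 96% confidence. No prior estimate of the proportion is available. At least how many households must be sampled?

For a proportion with margin E = 0.08 at 96% confidence, z = 2.054.
With no prior estimate, use p = 0.5, which maximizes p(1−p) at 0.25.
n = 0.25 × (z/E)² = 0.25 × (2.054/0.08)² = 164.80
Round up: n = 165.

165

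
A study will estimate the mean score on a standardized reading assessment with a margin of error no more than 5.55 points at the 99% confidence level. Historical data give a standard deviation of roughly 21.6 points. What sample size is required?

For a mean, the margin of error is E = z·σ/√n, so n = (zσ/E)².
At 99% confidence, z = 2.576.
n = (2.576 × 21.6 / 5.55)² = 100.51
Round up: n = 101.

n = 101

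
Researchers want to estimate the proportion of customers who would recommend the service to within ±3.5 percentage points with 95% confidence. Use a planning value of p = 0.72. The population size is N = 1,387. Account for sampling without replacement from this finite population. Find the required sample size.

n = 435

For a proportion with margin E = 0.035 at 95% confidence, z = 1.960.
n = p̂(1−p̂)(z/E)² = 0.72 × 0.28 × (1.960/0.035)² = 632.22 — call this n₀.
Finite-population correction with N = 1,387: n = n₀ / (1 + (n₀−1)/N) = 632.22 / 1.455 = 434.52
Round up: n = 435.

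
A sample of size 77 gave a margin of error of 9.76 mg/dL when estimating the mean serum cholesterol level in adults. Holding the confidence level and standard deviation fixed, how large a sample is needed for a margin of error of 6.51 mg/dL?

174

Margin of error scales as 1/√n, so n₂ = n₁·(E₁/E₂)².
n₂ = 77 × (9.76/6.51)² = 77 × 2.248 = 173.10
Round up: n₂ = 174.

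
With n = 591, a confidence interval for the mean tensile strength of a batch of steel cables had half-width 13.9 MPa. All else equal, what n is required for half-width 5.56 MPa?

3694

Margin of error scales as 1/√n, so n₂ = n₁·(E₁/E₂)².
n₂ = 591 × (13.9/5.56)² = 591 × 6.25 = 3693.75
Round up: n₂ = 3694.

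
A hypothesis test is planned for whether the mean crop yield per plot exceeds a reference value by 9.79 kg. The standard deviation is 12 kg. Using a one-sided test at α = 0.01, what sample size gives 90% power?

For a one-sample z-test, n = ((z_α + z_β)·σ/δ)².
z_α = 2.326 (one-sided α = 0.01); z_β = 1.282 (power 90% → β = 0.1).
n = (3.608 × 12 / 9.79)² = 19.56
Round up: n = 20.

20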